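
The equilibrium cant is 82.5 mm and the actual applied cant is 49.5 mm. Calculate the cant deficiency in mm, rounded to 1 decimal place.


Cant deficiency = equilibrium cant - actual cant
CD = 82.5 - 49.5
CD = 33.0 mm

33.0


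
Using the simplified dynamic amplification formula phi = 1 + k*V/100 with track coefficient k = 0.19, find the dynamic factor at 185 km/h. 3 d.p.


phi = 1 + k * V / 100
phi = 1 + 0.19 * 185 / 100
phi = 1 + 0.3515
phi = 1.352

1.352


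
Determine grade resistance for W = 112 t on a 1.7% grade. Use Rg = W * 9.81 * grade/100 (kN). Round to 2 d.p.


Rg = W * 9.81 * grade / 100
Rg = 112 * 9.81 * 1.7 / 100
Rg = 1098.72 * 0.017
Rg = 18.68 kN

18.68


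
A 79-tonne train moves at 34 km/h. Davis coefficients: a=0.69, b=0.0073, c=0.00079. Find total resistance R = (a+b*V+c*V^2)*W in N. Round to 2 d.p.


b*V = 0.0073 * 34 = 0.2482
c*V^2 = 0.00079 * 1156 = 0.91324
R_per_t = 0.69 + 0.2482 + 0.91324 = 1.85144 N/t
R_total = 1.85144 * 79 = 146.26 N

146.26


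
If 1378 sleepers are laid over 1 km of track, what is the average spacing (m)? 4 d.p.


Spacing = 1000 m / number of sleepers
Spacing = 1000 / 1378
Spacing = 0.7257 m

0.7257


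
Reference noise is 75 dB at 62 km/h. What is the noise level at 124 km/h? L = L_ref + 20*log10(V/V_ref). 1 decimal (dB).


V/V_ref = 124 / 62 = 2.0
log10(2.0) = 0.30103
20 * 0.30103 = 6.0206
L = 75 + 6.0206 = 81.0 dB

81.0


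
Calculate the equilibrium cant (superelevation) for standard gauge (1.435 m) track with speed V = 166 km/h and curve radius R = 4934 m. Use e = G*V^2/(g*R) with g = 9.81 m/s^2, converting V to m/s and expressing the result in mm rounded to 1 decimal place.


Convert speed: V = 166 / 3.6 = 46.1111 m/s
Apply formula: e = 1.435 * 46.1111^2 / (9.81 * 4934)
e = 1.435 * 2126.2346 / 48402.54
e = 0.063037 m = 63.0 mm

63.0


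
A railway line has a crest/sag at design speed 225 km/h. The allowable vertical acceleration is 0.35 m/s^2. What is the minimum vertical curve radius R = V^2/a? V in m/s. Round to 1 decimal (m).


Convert speed: V = 225 / 3.6 = 62.5 m/s
V^2 = 3906.25 m^2/s^2
R_v = 3906.25 / 0.35
R_v = 11160.7 m

11160.7


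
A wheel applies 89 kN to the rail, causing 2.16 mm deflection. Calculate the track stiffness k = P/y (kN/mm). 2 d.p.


Track stiffness k = P / y
k = 89 / 2.16
k = 41.20 kN/mm

41.20


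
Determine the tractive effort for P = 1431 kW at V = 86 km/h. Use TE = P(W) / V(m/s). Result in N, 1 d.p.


Convert: P = 1431 kW = 1431000 W
V = 86 / 3.6 = 23.8889 m/s
TE = 1431000 / 23.8889
TE = 59902.3 N

59902.3


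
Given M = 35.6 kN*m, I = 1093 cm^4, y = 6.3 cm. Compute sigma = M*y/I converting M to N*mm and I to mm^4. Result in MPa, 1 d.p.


Convert units:
M = 35.6 kN*m = 35600000 N*mm
y = 6.3 cm = 63 mm
I = 1093 cm^4 = 10930000 mm^4
sigma = 35600000 * 63 / 10930000
sigma = 205.2 MPa

205.2


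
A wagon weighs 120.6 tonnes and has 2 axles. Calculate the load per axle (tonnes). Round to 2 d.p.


Load per axle = total weight / number of axles
Load = 120.6 / 2
Load = 60.30 tonnes

60.30


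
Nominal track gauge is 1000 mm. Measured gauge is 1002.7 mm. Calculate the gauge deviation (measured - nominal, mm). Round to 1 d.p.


Deviation = measured - nominal
Deviation = 1002.7 - 1000
Deviation = 2.7 mm

2.7


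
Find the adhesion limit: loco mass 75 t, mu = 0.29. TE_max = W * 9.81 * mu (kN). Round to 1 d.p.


TE_max = W * g * mu
TE_max = 75 * 9.81 * 0.29
TE_max = 735.75 * 0.29
TE_max = 213.4 kN

213.4


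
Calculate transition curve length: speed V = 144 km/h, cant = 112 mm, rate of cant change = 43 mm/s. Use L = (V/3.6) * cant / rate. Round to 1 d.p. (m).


Convert speed: V = 144 / 3.6 = 40.0 m/s
L = 40.0 * 112 / 43
L = 4480.0 / 43
L = 104.2 m

104.2


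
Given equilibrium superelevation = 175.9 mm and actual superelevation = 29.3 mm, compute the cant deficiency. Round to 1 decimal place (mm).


Cant deficiency = equilibrium cant - actual cant
CD = 175.9 - 29.3
CD = 146.6 mm

146.6


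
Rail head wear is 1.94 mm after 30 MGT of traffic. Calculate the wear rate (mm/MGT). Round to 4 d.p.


Wear rate = total wear / cumulative tonnage
Rate = 1.94 / 30
Rate = 0.0647 mm/MGT

0.0647


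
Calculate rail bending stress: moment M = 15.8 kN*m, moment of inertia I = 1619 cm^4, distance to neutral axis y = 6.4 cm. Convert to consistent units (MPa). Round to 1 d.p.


Convert units:
M = 15.8 kN*m = 15800000 N*mm
y = 6.4 cm = 64 mm
I = 1619 cm^4 = 16190000 mm^4
sigma = 15800000 * 64 / 16190000
sigma = 62.5 MPa

62.5


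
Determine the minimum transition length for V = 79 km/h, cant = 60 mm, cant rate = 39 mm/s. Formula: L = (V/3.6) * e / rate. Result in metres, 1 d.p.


Convert speed: V = 79 / 3.6 = 21.9444 m/s
L = 21.9444 * 60 / 39
L = 1316.6667 / 39
L = 33.8 m

33.8


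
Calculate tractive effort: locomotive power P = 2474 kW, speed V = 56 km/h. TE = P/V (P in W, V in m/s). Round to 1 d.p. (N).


Convert: P = 2474 kW = 2474000 W
V = 56 / 3.6 = 15.5556 m/s
TE = 2474000 / 15.5556
TE = 159042.9 N

159042.9


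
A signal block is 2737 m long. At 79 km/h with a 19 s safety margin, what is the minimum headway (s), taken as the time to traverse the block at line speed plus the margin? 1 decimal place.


V = 79 / 3.6 = 21.9444 m/s
Block traversal time = 2737 / 21.9444 = 124.7241 s
Headway = 124.7241 + 19
Headway = 143.7 s

143.7


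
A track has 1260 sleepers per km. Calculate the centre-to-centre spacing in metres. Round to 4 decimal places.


Spacing = 1000 m / number of sleepers
Spacing = 1000 / 1260
Spacing = 0.7937 m

0.7937


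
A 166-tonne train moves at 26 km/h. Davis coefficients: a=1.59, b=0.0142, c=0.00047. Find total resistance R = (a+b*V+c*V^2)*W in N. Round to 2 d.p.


b*V = 0.0142 * 26 = 0.3692
c*V^2 = 0.00047 * 676 = 0.31772
R_per_t = 1.59 + 0.3692 + 0.31772 = 2.27692 N/t
R_total = 2.27692 * 166 = 377.97 N

377.97


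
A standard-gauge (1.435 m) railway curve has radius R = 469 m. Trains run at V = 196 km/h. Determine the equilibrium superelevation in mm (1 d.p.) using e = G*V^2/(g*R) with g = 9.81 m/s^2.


Convert speed: V = 196 / 3.6 = 54.4444 m/s
Apply formula: e = 1.435 * 54.4444^2 / (9.81 * 469)
e = 1.435 * 2964.1975 / 4600.89
e = 0.924522 m = 924.5 mm

924.5


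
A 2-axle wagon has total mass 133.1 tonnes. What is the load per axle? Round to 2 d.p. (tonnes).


Load per axle = total weight / number of axles
Load = 133.1 / 2
Load = 66.55 tonnes

66.55


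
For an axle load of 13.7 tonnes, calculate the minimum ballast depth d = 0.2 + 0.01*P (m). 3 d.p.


d = 0.2 + 0.01 * 13.7
d = 0.2 + 0.137
d = 0.337 m

0.337


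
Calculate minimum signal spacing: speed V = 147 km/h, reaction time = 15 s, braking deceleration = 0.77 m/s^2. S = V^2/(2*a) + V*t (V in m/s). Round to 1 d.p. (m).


V = 147 / 3.6 = 40.8333 m/s
Braking distance = 40.8333^2 / (2*0.77) = 1082.702 m
Sighting distance = 40.8333 * 15 = 612.5 m
S = 1082.702 + 612.5 = 1695.2 m

1695.2


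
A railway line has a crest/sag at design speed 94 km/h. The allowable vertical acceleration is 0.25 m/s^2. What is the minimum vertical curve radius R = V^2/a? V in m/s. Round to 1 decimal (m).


Convert speed: V = 94 / 3.6 = 26.1111 m/s
V^2 = 681.7901 m^2/s^2
R_v = 681.7901 / 0.25
R_v = 2727.2 m

2727.2


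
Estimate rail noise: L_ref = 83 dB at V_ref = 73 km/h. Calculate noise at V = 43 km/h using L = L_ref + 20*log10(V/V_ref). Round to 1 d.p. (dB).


V/V_ref = 43 / 73 = 0.589041
log10(0.589041) = -0.229854
20 * -0.229854 = -4.5971
L = 83 + -4.5971 = 78.4 dB

78.4


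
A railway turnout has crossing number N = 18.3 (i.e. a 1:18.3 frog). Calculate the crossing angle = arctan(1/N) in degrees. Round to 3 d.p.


1/N = 1/18.3 = 0.054645
angle = arctan(0.054645) = 0.054591 rad
angle = 0.054591 * 180/pi = 3.128 degrees

3.128


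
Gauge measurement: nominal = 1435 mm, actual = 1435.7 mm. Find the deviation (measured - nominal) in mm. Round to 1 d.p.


Deviation = measured - nominal
Deviation = 1435.7 - 1435
Deviation = 0.7 mm

0.7


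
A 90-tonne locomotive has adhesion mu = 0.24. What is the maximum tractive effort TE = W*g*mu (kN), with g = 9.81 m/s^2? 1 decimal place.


TE_max = W * g * mu
TE_max = 90 * 9.81 * 0.24
TE_max = 882.9 * 0.24
TE_max = 211.9 kN

211.9


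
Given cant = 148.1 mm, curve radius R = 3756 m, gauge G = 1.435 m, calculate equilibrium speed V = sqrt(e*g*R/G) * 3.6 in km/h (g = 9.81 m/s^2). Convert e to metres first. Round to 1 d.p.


Convert cant: e = 148.1 mm = 0.1481 m
V_ms = sqrt(0.1481 * 9.81 * 3756 / 1.435)
V_ms = sqrt(3802.749767) = 61.6664 m/s
V = 61.6664 * 3.6 = 222.0 km/h

222.0


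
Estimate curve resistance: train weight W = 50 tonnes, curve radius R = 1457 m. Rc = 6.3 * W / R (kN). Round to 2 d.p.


Rc = 6.3 * W / R
Rc = 6.3 * 50 / 1457
Rc = 315.0 / 1457
Rc = 0.22 kN

0.22


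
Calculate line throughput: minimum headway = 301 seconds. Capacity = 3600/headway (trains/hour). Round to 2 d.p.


Capacity = 3600 / headway
Capacity = 3600 / 301
Capacity = 11.96 trains/hour

11.96


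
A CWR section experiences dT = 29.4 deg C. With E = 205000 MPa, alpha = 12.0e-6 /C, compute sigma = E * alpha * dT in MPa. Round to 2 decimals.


sigma = E * alpha * dT
sigma = 205000 * 12.0e-6 * 29.4
sigma = 2.46 * 29.4
sigma = 72.32 MPa

72.32


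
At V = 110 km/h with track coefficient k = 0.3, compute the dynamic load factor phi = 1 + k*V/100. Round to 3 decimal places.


phi = 1 + k * V / 100
phi = 1 + 0.3 * 110 / 100
phi = 1 + 0.33
phi = 1.330

1.330


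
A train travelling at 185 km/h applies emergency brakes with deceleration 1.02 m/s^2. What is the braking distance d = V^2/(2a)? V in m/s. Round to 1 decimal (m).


Convert speed: V = 185 / 3.6 = 51.3889 m/s
V^2 = 2640.8179
d = 2640.8179 / (2 * 1.02)
d = 2640.8179 / 2.04
d = 1294.5 m

1294.5


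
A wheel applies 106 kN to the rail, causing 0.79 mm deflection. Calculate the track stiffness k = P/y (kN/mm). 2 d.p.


Track stiffness k = P / y
k = 106 / 0.79
k = 134.18 kN/mm

134.18


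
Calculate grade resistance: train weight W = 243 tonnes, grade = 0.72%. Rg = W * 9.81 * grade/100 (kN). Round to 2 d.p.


Rg = W * 9.81 * grade / 100
Rg = 243 * 9.81 * 0.72 / 100
Rg = 2383.83 * 0.0072
Rg = 17.16 kN

17.16


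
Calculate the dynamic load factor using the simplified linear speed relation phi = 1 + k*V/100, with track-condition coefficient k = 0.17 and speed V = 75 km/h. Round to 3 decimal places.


phi = 1 + k * V / 100
phi = 1 + 0.17 * 75 / 100
phi = 1 + 0.1275
phi = 1.128

1.128


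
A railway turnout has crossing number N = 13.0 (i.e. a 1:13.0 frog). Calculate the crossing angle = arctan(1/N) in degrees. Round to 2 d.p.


1/N = 1/13.0 = 0.076923
angle = arctan(0.076923) = 0.076772 rad
angle = 0.076772 * 180/pi = 4.40 degrees

4.40


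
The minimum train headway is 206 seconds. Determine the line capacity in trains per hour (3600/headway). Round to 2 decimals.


Capacity = 3600 / headway
Capacity = 3600 / 206
Capacity = 17.48 trains/hour

17.48


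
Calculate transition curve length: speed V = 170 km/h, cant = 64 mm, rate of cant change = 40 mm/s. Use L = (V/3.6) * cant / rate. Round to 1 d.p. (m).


Convert speed: V = 170 / 3.6 = 47.2222 m/s
L = 47.2222 * 64 / 40
L = 3022.2222 / 40
L = 75.6 m

75.6


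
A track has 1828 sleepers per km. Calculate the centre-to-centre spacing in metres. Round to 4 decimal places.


Spacing = 1000 m / number of sleepers
Spacing = 1000 / 1828
Spacing = 0.5470 m

0.5470


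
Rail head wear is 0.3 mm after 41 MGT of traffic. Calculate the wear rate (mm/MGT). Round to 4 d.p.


Wear rate = total wear / cumulative tonnage
Rate = 0.3 / 41
Rate = 0.0073 mm/MGT

0.0073


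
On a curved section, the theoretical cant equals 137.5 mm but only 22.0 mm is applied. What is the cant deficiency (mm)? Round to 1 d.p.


Cant deficiency = equilibrium cant - actual cant
CD = 137.5 - 22.0
CD = 115.5 mm

115.5


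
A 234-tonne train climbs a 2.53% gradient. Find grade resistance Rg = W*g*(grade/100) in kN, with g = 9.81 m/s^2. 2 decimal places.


Rg = W * 9.81 * grade / 100
Rg = 234 * 9.81 * 2.53 / 100
Rg = 2295.54 * 0.0253
Rg = 58.08 kN

58.08


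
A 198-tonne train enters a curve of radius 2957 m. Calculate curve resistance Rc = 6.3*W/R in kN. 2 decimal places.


Rc = 6.3 * W / R
Rc = 6.3 * 198 / 2957
Rc = 1247.4 / 2957
Rc = 0.42 kN

0.42


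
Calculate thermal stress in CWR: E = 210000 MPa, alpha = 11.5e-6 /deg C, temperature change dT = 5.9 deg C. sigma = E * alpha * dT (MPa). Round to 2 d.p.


sigma = E * alpha * dT
sigma = 210000 * 11.5e-6 * 5.9
sigma = 2.415 * 5.9
sigma = 14.25 MPa

14.25


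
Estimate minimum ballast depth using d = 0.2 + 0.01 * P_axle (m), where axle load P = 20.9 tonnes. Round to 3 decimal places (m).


d = 0.2 + 0.01 * 20.9
d = 0.2 + 0.209
d = 0.409 m

0.409


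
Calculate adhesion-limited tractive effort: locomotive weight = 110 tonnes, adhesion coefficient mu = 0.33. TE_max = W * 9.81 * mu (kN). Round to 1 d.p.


TE_max = W * g * mu
TE_max = 110 * 9.81 * 0.33
TE_max = 1079.1 * 0.33
TE_max = 356.1 kN

356.1


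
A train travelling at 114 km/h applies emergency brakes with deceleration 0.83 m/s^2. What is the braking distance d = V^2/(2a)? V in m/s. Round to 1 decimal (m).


Convert speed: V = 114 / 3.6 = 31.6667 m/s
V^2 = 1002.7778
d = 1002.7778 / (2 * 0.83)
d = 1002.7778 / 1.66
d = 604.1 m

604.1


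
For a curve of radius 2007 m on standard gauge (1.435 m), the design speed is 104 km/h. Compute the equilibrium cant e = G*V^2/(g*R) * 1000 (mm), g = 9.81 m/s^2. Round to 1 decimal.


Convert speed: V = 104 / 3.6 = 28.8889 m/s
Apply formula: e = 1.435 * 28.8889^2 / (9.81 * 2007)
e = 1.435 * 834.5679 / 19688.67
e = 0.060827 m = 60.8 mm

60.8


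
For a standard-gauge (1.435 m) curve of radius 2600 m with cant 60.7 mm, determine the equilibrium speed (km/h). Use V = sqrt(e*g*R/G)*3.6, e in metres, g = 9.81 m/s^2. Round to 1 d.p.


Convert cant: e = 60.7 mm = 0.0607 m
V_ms = sqrt(0.0607 * 9.81 * 2600 / 1.435)
V_ms = sqrt(1078.894913) = 32.8465 m/s
V = 32.8465 * 3.6 = 118.2 km/h

118.2


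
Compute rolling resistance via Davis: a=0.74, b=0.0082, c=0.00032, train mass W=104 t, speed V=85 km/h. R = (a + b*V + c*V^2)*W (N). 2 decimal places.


b*V = 0.0082 * 85 = 0.697
c*V^2 = 0.00032 * 7225 = 2.312
R_per_t = 0.74 + 0.697 + 2.312 = 3.749 N/t
R_total = 3.749 * 104 = 389.90 N

389.90


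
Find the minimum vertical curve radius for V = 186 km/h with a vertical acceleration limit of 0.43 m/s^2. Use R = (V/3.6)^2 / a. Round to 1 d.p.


Convert speed: V = 186 / 3.6 = 51.6667 m/s
V^2 = 2669.4444 m^2/s^2
R_v = 2669.4444 / 0.43
R_v = 6208.0 m

6208.0


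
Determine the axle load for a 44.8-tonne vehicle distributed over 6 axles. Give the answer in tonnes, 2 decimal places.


Load per axle = total weight / number of axles
Load = 44.8 / 6
Load = 7.47 tonnes

7.47


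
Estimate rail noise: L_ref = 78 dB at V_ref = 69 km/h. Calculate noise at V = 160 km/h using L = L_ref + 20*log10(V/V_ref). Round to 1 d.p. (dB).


V/V_ref = 160 / 69 = 2.318841
log10(2.318841) = 0.365271
20 * 0.365271 = 7.3054
L = 78 + 7.3054 = 85.3 dB

85.3


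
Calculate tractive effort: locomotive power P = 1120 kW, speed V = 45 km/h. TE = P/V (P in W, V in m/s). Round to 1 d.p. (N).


Convert: P = 1120 kW = 1120000 W
V = 45 / 3.6 = 12.5 m/s
TE = 1120000 / 12.5
TE = 89600.0 N

89600.0


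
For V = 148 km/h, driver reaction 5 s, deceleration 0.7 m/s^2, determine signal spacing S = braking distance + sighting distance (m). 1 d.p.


V = 148 / 3.6 = 41.1111 m/s
Braking distance = 41.1111^2 / (2*0.7) = 1207.231 m
Sighting distance = 41.1111 * 5 = 205.5556 m
S = 1207.231 + 205.5556 = 1412.8 m

1412.8


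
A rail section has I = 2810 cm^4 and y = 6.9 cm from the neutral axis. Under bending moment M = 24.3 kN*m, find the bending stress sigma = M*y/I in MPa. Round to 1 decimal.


Convert units:
M = 24.3 kN*m = 24300000 N*mm
y = 6.9 cm = 69 mm
I = 2810 cm^4 = 28100000 mm^4
sigma = 24300000 * 69 / 28100000
sigma = 59.7 MPa

59.7


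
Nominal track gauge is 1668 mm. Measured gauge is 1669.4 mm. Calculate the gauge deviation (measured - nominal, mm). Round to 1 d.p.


Deviation = measured - nominal
Deviation = 1669.4 - 1668
Deviation = 1.4 mm

1.4


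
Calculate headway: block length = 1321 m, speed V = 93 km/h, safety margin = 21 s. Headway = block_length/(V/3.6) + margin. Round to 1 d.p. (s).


V = 93 / 3.6 = 25.8333 m/s
Block traversal time = 1321 / 25.8333 = 51.1355 s
Headway = 51.1355 + 21
Headway = 72.1 s

72.1


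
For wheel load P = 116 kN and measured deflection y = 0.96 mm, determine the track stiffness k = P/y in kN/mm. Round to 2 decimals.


Track stiffness k = P / y
k = 116 / 0.96
k = 120.83 kN/mm

120.83


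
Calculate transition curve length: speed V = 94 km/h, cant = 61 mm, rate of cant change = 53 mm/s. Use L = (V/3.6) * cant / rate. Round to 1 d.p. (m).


Convert speed: V = 94 / 3.6 = 26.1111 m/s
L = 26.1111 * 61 / 53
L = 1592.7778 / 53
L = 30.1 m

30.1


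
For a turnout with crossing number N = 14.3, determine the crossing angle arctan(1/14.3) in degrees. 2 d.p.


1/N = 1/14.3 = 0.06993
angle = arctan(0.06993) = 0.069816 rad
angle = 0.069816 * 180/pi = 4.00 degrees

4.00


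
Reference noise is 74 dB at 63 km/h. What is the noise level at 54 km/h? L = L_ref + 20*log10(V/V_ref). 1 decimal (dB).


V/V_ref = 54 / 63 = 0.857143
log10(0.857143) = -0.066947
20 * -0.066947 = -1.3389
L = 74 + -1.3389 = 72.7 dB

72.7


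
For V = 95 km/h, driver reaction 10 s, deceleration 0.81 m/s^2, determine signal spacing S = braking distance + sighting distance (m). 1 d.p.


V = 95 / 3.6 = 26.3889 m/s
Braking distance = 26.3889^2 / (2*0.81) = 429.8602 m
Sighting distance = 26.3889 * 10 = 263.8889 m
S = 429.8602 + 263.8889 = 693.7 m

693.7


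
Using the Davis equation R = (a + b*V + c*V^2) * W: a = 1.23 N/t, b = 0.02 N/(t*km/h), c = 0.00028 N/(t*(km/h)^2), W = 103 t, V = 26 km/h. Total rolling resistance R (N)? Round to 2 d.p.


b*V = 0.02 * 26 = 0.52
c*V^2 = 0.00028 * 676 = 0.18928
R_per_t = 1.23 + 0.52 + 0.18928 = 1.93928 N/t
R_total = 1.93928 * 103 = 199.75 N

199.75


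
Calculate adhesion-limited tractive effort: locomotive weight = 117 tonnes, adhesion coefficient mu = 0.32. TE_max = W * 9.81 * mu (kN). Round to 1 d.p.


TE_max = W * g * mu
TE_max = 117 * 9.81 * 0.32
TE_max = 1147.77 * 0.32
TE_max = 367.3 kN

367.3


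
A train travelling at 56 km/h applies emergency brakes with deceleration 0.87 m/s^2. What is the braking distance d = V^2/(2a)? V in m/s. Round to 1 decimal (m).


Convert speed: V = 56 / 3.6 = 15.5556 m/s
V^2 = 241.9753
d = 241.9753 / (2 * 0.87)
d = 241.9753 / 1.74
d = 139.1 m

139.1


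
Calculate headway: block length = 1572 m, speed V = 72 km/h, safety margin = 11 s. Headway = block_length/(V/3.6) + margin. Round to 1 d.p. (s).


V = 72 / 3.6 = 20.0 m/s
Block traversal time = 1572 / 20.0 = 78.6 s
Headway = 78.6 + 11
Headway = 89.6 s

89.6


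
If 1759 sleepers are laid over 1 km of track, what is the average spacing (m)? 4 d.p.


Spacing = 1000 m / number of sleepers
Spacing = 1000 / 1759
Spacing = 0.5685 m

0.5685


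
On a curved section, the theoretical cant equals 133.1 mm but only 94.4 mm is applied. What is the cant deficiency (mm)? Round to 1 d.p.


Cant deficiency = equilibrium cant - actual cant
CD = 133.1 - 94.4
CD = 38.7 mm

38.7


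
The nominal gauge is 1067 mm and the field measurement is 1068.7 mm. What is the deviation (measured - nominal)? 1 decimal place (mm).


Deviation = measured - nominal
Deviation = 1068.7 - 1067
Deviation = 1.7 mm

1.7


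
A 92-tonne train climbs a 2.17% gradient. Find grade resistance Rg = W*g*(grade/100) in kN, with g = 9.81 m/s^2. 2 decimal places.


Rg = W * 9.81 * grade / 100
Rg = 92 * 9.81 * 2.17 / 100
Rg = 902.52 * 0.0217
Rg = 19.58 kN

19.58


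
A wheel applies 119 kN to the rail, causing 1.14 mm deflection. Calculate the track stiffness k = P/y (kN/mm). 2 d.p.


Track stiffness k = P / y
k = 119 / 1.14
k = 104.39 kN/mm

104.39


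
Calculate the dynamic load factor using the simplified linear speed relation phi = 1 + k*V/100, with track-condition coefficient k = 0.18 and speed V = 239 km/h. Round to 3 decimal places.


phi = 1 + k * V / 100
phi = 1 + 0.18 * 239 / 100
phi = 1 + 0.4302
phi = 1.430

1.430


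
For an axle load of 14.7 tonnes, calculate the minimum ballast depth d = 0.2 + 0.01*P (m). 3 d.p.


d = 0.2 + 0.01 * 14.7
d = 0.2 + 0.147
d = 0.347 m

0.347


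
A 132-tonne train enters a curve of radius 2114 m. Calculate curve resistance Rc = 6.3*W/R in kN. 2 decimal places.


Rc = 6.3 * W / R
Rc = 6.3 * 132 / 2114
Rc = 831.6 / 2114
Rc = 0.39 kN

0.39


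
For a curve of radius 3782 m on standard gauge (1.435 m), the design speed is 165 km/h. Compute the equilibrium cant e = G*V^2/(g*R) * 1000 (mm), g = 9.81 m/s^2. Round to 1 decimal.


Convert speed: V = 165 / 3.6 = 45.8333 m/s
Apply formula: e = 1.435 * 45.8333^2 / (9.81 * 3782)
e = 1.435 * 2100.6944 / 37101.42
e = 0.08125 m = 81.3 mm

81.3


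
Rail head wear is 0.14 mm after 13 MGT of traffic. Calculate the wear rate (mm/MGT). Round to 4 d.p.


Wear rate = total wear / cumulative tonnage
Rate = 0.14 / 13
Rate = 0.0108 mm/MGT

0.0108


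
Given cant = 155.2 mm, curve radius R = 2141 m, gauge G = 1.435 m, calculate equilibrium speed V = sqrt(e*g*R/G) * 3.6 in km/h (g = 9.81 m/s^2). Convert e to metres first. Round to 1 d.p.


Convert cant: e = 155.2 mm = 0.1552 m
V_ms = sqrt(0.1552 * 9.81 * 2141 / 1.435)
V_ms = sqrt(2271.566684) = 47.661 m/s
V = 47.661 * 3.6 = 171.6 km/h

171.6


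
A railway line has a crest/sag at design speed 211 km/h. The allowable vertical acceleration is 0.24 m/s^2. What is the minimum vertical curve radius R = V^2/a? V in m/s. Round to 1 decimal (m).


Convert speed: V = 211 / 3.6 = 58.6111 m/s
V^2 = 3435.2623 m^2/s^2
R_v = 3435.2623 / 0.24
R_v = 14313.6 m

14313.6


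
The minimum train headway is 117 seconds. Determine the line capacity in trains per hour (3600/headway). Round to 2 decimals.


Capacity = 3600 / headway
Capacity = 3600 / 117
Capacity = 30.77 trains/hour

30.77


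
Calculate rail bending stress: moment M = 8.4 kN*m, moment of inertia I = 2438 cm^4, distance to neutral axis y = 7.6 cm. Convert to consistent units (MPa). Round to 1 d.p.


Convert units:
M = 8.4 kN*m = 8400000 N*mm
y = 7.6 cm = 76 mm
I = 2438 cm^4 = 24380000 mm^4
sigma = 8400000 * 76 / 24380000
sigma = 26.2 MPa

26.2


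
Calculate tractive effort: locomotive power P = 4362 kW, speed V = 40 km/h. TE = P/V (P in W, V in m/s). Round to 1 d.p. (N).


Convert: P = 4362 kW = 4362000 W
V = 40 / 3.6 = 11.1111 m/s
TE = 4362000 / 11.1111
TE = 392580.0 N

392580.0


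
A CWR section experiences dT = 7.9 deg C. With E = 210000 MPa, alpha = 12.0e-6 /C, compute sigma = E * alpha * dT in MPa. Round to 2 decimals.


sigma = E * alpha * dT
sigma = 210000 * 12.0e-6 * 7.9
sigma = 2.52 * 7.9
sigma = 19.91 MPa

19.91


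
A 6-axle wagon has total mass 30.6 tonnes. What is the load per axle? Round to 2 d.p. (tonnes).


Load per axle = total weight / number of axles
Load = 30.6 / 6
Load = 5.10 tonnes

5.10


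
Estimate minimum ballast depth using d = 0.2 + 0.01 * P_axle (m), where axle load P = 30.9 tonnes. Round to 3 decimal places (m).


d = 0.2 + 0.01 * 30.9
d = 0.2 + 0.309
d = 0.509 m

0.509


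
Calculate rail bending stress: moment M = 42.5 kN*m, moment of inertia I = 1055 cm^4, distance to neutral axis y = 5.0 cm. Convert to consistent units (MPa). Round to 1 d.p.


Convert units:
M = 42.5 kN*m = 42500000 N*mm
y = 5.0 cm = 50 mm
I = 1055 cm^4 = 10550000 mm^4
sigma = 42500000 * 50 / 10550000
sigma = 201.4 MPa

201.4


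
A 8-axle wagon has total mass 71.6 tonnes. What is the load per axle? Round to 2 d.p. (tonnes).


Load per axle = total weight / number of axles
Load = 71.6 / 8
Load = 8.95 tonnes

8.95


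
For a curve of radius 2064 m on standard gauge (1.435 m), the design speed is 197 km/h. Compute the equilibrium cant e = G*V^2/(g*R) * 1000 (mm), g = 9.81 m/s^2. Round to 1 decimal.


Convert speed: V = 197 / 3.6 = 54.7222 m/s
Apply formula: e = 1.435 * 54.7222^2 / (9.81 * 2064)
e = 1.435 * 2994.5216 / 20247.84
e = 0.212227 m = 212.2 mm

212.2


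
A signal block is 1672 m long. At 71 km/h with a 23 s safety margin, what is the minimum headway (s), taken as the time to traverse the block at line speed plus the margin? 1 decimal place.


V = 71 / 3.6 = 19.7222 m/s
Block traversal time = 1672 / 19.7222 = 84.7775 s
Headway = 84.7775 + 23
Headway = 107.8 s

107.8


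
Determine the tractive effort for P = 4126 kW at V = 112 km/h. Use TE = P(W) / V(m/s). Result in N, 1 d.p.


Convert: P = 4126 kW = 4126000 W
V = 112 / 3.6 = 31.1111 m/s
TE = 4126000 / 31.1111
TE = 132621.4 N

132621.4


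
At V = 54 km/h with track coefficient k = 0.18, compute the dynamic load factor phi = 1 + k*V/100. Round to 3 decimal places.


phi = 1 + k * V / 100
phi = 1 + 0.18 * 54 / 100
phi = 1 + 0.0972
phi = 1.097

1.097


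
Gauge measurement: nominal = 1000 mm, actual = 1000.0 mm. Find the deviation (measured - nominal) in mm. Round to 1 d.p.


Deviation = measured - nominal
Deviation = 1000.0 - 1000
Deviation = 0.0 mm

0.0


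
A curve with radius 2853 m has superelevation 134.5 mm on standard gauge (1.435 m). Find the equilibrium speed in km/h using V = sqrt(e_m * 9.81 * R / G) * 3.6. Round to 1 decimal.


Convert cant: e = 134.5 mm = 0.1345 m
V_ms = sqrt(0.1345 * 9.81 * 2853 / 1.435)
V_ms = sqrt(2623.258944) = 51.2178 m/s
V = 51.2178 * 3.6 = 184.4 km/h

184.4


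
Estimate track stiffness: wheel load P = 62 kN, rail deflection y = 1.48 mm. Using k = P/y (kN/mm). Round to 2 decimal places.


Track stiffness k = P / y
k = 62 / 1.48
k = 41.89 kN/mm

41.89


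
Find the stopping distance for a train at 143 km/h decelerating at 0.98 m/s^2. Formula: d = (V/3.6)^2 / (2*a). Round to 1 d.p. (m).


Convert speed: V = 143 / 3.6 = 39.7222 m/s
V^2 = 1577.8549
d = 1577.8549 / (2 * 0.98)
d = 1577.8549 / 1.96
d = 805.0 m

805.0


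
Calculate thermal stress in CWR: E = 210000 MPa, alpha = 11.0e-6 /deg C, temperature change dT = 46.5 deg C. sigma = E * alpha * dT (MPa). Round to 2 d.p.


sigma = E * alpha * dT
sigma = 210000 * 11.0e-6 * 46.5
sigma = 2.31 * 46.5
sigma = 107.42 MPa

107.42


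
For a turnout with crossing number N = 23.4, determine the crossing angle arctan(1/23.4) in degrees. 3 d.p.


1/N = 1/23.4 = 0.042735
angle = arctan(0.042735) = 0.042709 rad
angle = 0.042709 * 180/pi = 2.447 degrees

2.447


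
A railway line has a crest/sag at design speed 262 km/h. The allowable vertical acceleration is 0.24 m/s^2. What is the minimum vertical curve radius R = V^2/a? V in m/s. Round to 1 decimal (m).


Convert speed: V = 262 / 3.6 = 72.7778 m/s
V^2 = 5296.6049 m^2/s^2
R_v = 5296.6049 / 0.24
R_v = 22069.2 m

22069.2


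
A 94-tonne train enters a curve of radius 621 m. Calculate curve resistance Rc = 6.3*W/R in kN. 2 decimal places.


Rc = 6.3 * W / R
Rc = 6.3 * 94 / 621
Rc = 592.2 / 621
Rc = 0.95 kN

0.95


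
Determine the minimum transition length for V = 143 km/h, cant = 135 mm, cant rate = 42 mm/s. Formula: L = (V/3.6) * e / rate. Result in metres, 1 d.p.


Convert speed: V = 143 / 3.6 = 39.7222 m/s
L = 39.7222 * 135 / 42
L = 5362.5 / 42
L = 127.7 m

127.7


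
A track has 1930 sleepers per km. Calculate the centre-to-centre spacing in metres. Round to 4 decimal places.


Spacing = 1000 m / number of sleepers
Spacing = 1000 / 1930
Spacing = 0.5181 m

0.5181


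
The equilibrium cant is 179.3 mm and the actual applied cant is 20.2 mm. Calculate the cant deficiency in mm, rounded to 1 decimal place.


Cant deficiency = equilibrium cant - actual cant
CD = 179.3 - 20.2
CD = 159.1 mm

159.1


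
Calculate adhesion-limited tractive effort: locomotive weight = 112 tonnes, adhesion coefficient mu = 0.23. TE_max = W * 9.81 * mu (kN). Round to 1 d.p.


TE_max = W * g * mu
TE_max = 112 * 9.81 * 0.23
TE_max = 1098.72 * 0.23
TE_max = 252.7 kN

252.7


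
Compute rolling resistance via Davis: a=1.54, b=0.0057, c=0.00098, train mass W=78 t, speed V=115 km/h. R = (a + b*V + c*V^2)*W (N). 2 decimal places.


b*V = 0.0057 * 115 = 0.6555
c*V^2 = 0.00098 * 13225 = 12.9605
R_per_t = 1.54 + 0.6555 + 12.9605 = 15.156 N/t
R_total = 15.156 * 78 = 1182.17 N

1182.17


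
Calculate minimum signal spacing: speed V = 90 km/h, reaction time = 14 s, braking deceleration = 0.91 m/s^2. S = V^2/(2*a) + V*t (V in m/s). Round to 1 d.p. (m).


V = 90 / 3.6 = 25.0 m/s
Braking distance = 25.0^2 / (2*0.91) = 343.4066 m
Sighting distance = 25.0 * 14 = 350.0 m
S = 343.4066 + 350.0 = 693.4 m

693.4


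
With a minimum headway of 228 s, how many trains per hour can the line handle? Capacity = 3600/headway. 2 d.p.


Capacity = 3600 / headway
Capacity = 3600 / 228
Capacity = 15.79 trains/hour

15.79


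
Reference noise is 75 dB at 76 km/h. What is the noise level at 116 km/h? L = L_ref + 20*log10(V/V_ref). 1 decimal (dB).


V/V_ref = 116 / 76 = 1.526316
log10(1.526316) = 0.183644
20 * 0.183644 = 3.6729
L = 75 + 3.6729 = 78.7 dB

78.7


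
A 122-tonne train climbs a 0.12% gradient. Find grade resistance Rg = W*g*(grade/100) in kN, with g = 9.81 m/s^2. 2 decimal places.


Rg = W * 9.81 * grade / 100
Rg = 122 * 9.81 * 0.12 / 100
Rg = 1196.82 * 0.0012
Rg = 1.44 kN

1.44


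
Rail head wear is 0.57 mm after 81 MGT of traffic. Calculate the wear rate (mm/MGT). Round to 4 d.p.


Wear rate = total wear / cumulative tonnage
Rate = 0.57 / 81
Rate = 0.0070 mm/MGT

0.0070


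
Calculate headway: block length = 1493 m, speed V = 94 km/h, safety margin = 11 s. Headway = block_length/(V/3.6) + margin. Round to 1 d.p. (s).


V = 94 / 3.6 = 26.1111 m/s
Block traversal time = 1493 / 26.1111 = 57.1787 s
Headway = 57.1787 + 11
Headway = 68.2 s

68.2


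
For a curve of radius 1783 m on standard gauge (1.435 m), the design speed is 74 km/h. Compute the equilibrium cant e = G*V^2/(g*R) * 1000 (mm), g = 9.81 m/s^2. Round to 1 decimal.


Convert speed: V = 74 / 3.6 = 20.5556 m/s
Apply formula: e = 1.435 * 20.5556^2 / (9.81 * 1783)
e = 1.435 * 422.5309 / 17491.23
e = 0.034665 m = 34.7 mm

34.7


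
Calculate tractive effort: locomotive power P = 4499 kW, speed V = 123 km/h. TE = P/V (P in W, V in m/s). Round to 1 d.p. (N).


Convert: P = 4499 kW = 4499000 W
V = 123 / 3.6 = 34.1667 m/s
TE = 4499000 / 34.1667
TE = 131678.0 N

131678.0


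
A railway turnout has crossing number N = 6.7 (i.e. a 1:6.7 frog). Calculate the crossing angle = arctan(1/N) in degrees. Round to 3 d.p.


1/N = 1/6.7 = 0.149254
angle = arctan(0.149254) = 0.14816 rad
angle = 0.14816 * 180/pi = 8.489 degrees

8.489


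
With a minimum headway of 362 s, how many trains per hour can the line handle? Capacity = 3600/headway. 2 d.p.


Capacity = 3600 / headway
Capacity = 3600 / 362
Capacity = 9.94 trains/hour

9.94


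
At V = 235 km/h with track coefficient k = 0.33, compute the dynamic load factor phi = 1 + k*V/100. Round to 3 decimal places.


phi = 1 + k * V / 100
phi = 1 + 0.33 * 235 / 100
phi = 1 + 0.7755
phi = 1.776

1.776


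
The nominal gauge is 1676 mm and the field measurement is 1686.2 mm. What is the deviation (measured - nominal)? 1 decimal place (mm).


Deviation = measured - nominal
Deviation = 1686.2 - 1676
Deviation = 10.2 mm

10.2


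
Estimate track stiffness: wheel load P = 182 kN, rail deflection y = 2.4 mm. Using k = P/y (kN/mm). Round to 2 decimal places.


Track stiffness k = P / y
k = 182 / 2.4
k = 75.83 kN/mm

75.83


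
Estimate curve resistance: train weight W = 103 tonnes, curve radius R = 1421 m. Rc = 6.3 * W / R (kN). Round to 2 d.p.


Rc = 6.3 * W / R
Rc = 6.3 * 103 / 1421
Rc = 648.9 / 1421
Rc = 0.46 kN

0.46


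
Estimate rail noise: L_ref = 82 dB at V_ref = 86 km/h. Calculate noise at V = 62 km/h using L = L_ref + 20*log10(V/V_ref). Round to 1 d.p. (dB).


V/V_ref = 62 / 86 = 0.72093
log10(0.72093) = -0.142107
20 * -0.142107 = -2.8421
L = 82 + -2.8421 = 79.2 dB

79.2


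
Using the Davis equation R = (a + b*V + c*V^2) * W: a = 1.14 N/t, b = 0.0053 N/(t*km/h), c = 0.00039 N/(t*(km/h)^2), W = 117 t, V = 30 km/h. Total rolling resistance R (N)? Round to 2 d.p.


b*V = 0.0053 * 30 = 0.159
c*V^2 = 0.00039 * 900 = 0.351
R_per_t = 1.14 + 0.159 + 0.351 = 1.65 N/t
R_total = 1.65 * 117 = 193.05 N

193.05


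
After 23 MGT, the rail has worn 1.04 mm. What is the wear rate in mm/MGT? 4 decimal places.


Wear rate = total wear / cumulative tonnage
Rate = 1.04 / 23
Rate = 0.0452 mm/MGT

0.0452


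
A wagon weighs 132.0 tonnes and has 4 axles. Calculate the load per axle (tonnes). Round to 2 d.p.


Load per axle = total weight / number of axles
Load = 132.0 / 4
Load = 33.00 tonnes

33.00


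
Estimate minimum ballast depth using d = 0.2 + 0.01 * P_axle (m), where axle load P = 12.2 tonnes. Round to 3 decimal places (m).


d = 0.2 + 0.01 * 12.2
d = 0.2 + 0.122
d = 0.322 m

0.322


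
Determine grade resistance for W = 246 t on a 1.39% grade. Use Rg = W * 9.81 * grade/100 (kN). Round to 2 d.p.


Rg = W * 9.81 * grade / 100
Rg = 246 * 9.81 * 1.39 / 100
Rg = 2413.26 * 0.0139
Rg = 33.54 kN

33.54


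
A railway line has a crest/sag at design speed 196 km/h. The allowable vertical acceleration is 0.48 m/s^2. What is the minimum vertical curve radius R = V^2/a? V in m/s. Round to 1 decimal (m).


Convert speed: V = 196 / 3.6 = 54.4444 m/s
V^2 = 2964.1975 m^2/s^2
R_v = 2964.1975 / 0.48
R_v = 6175.4 m

6175.4


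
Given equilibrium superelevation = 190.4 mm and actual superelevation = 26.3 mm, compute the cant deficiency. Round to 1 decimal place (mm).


Cant deficiency = equilibrium cant - actual cant
CD = 190.4 - 26.3
CD = 164.1 mm

164.1


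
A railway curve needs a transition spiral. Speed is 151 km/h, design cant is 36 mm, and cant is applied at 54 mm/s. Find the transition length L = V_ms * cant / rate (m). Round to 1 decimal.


Convert speed: V = 151 / 3.6 = 41.9444 m/s
L = 41.9444 * 36 / 54
L = 1510.0 / 54
L = 28.0 m

28.0


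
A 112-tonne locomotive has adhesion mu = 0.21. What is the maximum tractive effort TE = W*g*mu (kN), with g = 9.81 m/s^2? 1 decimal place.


TE_max = W * g * mu
TE_max = 112 * 9.81 * 0.21
TE_max = 1098.72 * 0.21
TE_max = 230.7 kN

230.7


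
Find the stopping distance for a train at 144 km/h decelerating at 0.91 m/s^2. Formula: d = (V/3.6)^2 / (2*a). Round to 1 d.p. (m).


Convert speed: V = 144 / 3.6 = 40.0 m/s
V^2 = 1600.0
d = 1600.0 / (2 * 0.91)
d = 1600.0 / 1.82
d = 879.1 m

879.1


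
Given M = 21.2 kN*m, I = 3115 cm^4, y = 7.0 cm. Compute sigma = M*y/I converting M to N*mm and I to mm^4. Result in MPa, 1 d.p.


Convert units:
M = 21.2 kN*m = 21200000 N*mm
y = 7.0 cm = 70 mm
I = 3115 cm^4 = 31150000 mm^4
sigma = 21200000 * 70 / 31150000
sigma = 47.6 MPa

47.6


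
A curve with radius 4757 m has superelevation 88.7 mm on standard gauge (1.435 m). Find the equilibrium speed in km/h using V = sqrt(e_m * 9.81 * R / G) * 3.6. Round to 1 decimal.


Convert cant: e = 88.7 mm = 0.0887 m
V_ms = sqrt(0.0887 * 9.81 * 4757 / 1.435)
V_ms = sqrt(2884.522146) = 53.7077 m/s
V = 53.7077 * 3.6 = 193.3 km/h

193.3


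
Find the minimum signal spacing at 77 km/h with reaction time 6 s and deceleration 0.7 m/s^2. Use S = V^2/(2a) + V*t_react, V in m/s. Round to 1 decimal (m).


V = 77 / 3.6 = 21.3889 m/s
Braking distance = 21.3889^2 / (2*0.7) = 326.7747 m
Sighting distance = 21.3889 * 6 = 128.3333 m
S = 326.7747 + 128.3333 = 455.1 m

455.1


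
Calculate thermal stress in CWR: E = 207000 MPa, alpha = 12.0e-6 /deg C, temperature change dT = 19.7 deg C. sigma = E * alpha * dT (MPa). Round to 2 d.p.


sigma = E * alpha * dT
sigma = 207000 * 12.0e-6 * 19.7
sigma = 2.484 * 19.7
sigma = 48.93 MPa

48.93


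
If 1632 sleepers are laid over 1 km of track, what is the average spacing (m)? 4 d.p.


Spacing = 1000 m / number of sleepers
Spacing = 1000 / 1632
Spacing = 0.6127 m

0.6127


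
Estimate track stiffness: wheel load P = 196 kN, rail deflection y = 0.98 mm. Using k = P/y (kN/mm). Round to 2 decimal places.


Track stiffness k = P / y
k = 196 / 0.98
k = 200.00 kN/mm

200.00


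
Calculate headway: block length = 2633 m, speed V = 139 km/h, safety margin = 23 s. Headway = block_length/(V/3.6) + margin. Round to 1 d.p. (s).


V = 139 / 3.6 = 38.6111 m/s
Block traversal time = 2633 / 38.6111 = 68.1928 s
Headway = 68.1928 + 23
Headway = 91.2 s

91.2


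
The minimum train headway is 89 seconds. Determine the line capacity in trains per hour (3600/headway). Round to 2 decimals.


Capacity = 3600 / headway
Capacity = 3600 / 89
Capacity = 40.45 trains/hour

40.45


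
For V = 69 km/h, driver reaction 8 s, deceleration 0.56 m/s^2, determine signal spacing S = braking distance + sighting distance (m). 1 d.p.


V = 69 / 3.6 = 19.1667 m/s
Braking distance = 19.1667^2 / (2*0.56) = 328.001 m
Sighting distance = 19.1667 * 8 = 153.3333 m
S = 328.001 + 153.3333 = 481.3 m

481.3


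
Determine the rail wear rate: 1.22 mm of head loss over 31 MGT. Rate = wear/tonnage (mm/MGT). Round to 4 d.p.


Wear rate = total wear / cumulative tonnage
Rate = 1.22 / 31
Rate = 0.0394 mm/MGT

0.0394


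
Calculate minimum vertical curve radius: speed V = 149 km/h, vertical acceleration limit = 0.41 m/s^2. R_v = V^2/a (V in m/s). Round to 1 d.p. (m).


Convert speed: V = 149 / 3.6 = 41.3889 m/s
V^2 = 1713.0401 m^2/s^2
R_v = 1713.0401 / 0.41
R_v = 4178.1 m

4178.1


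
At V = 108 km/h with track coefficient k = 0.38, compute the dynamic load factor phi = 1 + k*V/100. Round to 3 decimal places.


phi = 1 + k * V / 100
phi = 1 + 0.38 * 108 / 100
phi = 1 + 0.4104
phi = 1.410

1.410


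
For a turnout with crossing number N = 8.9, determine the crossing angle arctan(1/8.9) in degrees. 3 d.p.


1/N = 1/8.9 = 0.11236
angle = arctan(0.11236) = 0.11189 rad
angle = 0.11189 * 180/pi = 6.411 degrees

6.411


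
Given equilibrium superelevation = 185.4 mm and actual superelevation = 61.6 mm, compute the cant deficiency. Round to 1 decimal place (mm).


Cant deficiency = equilibrium cant - actual cant
CD = 185.4 - 61.6
CD = 123.8 mm

123.8


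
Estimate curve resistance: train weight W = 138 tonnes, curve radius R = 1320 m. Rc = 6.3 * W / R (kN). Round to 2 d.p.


Rc = 6.3 * W / R
Rc = 6.3 * 138 / 1320
Rc = 869.4 / 1320
Rc = 0.66 kN

0.66


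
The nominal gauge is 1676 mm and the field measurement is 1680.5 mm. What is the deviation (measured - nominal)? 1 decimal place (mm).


Deviation = measured - nominal
Deviation = 1680.5 - 1676
Deviation = 4.5 mm

4.5


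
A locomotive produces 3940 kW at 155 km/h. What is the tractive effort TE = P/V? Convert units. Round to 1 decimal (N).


Convert: P = 3940 kW = 3940000 W
V = 155 / 3.6 = 43.0556 m/s
TE = 3940000 / 43.0556
TE = 91509.7 N

91509.7


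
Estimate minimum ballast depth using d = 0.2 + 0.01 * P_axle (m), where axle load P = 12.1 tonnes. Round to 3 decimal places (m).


d = 0.2 + 0.01 * 12.1
d = 0.2 + 0.121
d = 0.321 m

0.321


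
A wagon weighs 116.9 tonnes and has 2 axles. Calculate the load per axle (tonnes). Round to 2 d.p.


Load per axle = total weight / number of axles
Load = 116.9 / 2
Load = 58.45 tonnes

58.45


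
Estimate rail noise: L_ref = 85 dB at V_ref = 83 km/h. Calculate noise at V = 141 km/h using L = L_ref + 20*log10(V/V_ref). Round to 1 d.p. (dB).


V/V_ref = 141 / 83 = 1.698795
log10(1.698795) = 0.230141
20 * 0.230141 = 4.6028
L = 85 + 4.6028 = 89.6 dB

89.6


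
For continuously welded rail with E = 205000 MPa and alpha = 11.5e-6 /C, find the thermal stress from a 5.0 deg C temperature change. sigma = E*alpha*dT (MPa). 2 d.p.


sigma = E * alpha * dT
sigma = 205000 * 11.5e-6 * 5.0
sigma = 2.3575 * 5.0
sigma = 11.79 MPa

11.79
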